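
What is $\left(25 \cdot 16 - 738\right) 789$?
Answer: $-266682$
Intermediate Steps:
$\left(25 \cdot 16 - 738\right) 789 = \left(400 - 738\right) 789 = \left(-338\right) 789 = -266682$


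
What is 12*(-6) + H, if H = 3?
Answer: -69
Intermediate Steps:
12*(-6) + H = 12*(-6) + 3 = -72 + 3 = -69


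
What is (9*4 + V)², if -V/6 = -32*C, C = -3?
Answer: 291600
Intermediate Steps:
V = -576 (V = -(-192)*(-3) = -6*96 = -576)
(9*4 + V)² = (9*4 - 576)² = (36 - 576)² = (-540)² = 291600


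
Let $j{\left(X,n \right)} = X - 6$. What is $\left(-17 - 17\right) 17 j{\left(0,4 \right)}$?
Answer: $3468$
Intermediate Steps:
$j{\left(X,n \right)} = -6 + X$ ($j{\left(X,n \right)} = X - 6 = -6 + X$)
$\left(-17 - 17\right) 17 j{\left(0,4 \right)} = \left(-17 - 17\right) 17 \left(-6 + 0\right) = \left(-34\right) 17 \left(-6\right) = \left(-578\right) \left(-6\right) = 3468$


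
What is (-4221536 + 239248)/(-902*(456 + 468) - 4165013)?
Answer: 3982288/4998461 ≈ 0.79670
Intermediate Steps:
(-4221536 + 239248)/(-902*(456 + 468) - 4165013) = -3982288/(-902*924 - 4165013) = -3982288/(-833448 - 4165013) = -3982288/(-4998461) = -3982288*(-1/4998461) = 3982288/4998461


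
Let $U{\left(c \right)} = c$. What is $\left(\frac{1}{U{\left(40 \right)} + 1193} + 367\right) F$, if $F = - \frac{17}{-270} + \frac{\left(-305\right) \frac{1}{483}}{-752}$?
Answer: $\frac{29493516034}{1259564985} \approx 23.416$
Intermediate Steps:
$F = \frac{1042837}{16344720}$ ($F = \left(-17\right) \left(- \frac{1}{270}\right) + \left(-305\right) \frac{1}{483} \left(- \frac{1}{752}\right) = \frac{17}{270} - - \frac{305}{363216} = \frac{17}{270} + \frac{305}{363216} = \frac{1042837}{16344720} \approx 0.063803$)
$\left(\frac{1}{U{\left(40 \right)} + 1193} + 367\right) F = \left(\frac{1}{40 + 1193} + 367\right) \frac{1042837}{16344720} = \left(\frac{1}{1233} + 367\right) \frac{1042837}{16344720} = \frac{452512}{1233} \cdot \frac{1042837}{16344720} = \frac{29493516034}{1259564985}$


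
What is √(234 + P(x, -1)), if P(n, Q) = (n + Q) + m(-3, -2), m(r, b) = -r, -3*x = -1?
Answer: √2127/3 ≈ 15.373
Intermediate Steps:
x = ⅓ (x = -⅓*(-1) = ⅓ ≈ 0.33333)
P(n, Q) = 3 + Q + n (P(n, Q) = (n + Q) - 1*(-3) = (Q + n) + 3 = 3 + Q + n)
√(234 + P(x, -1)) = √(234 + (3 - 1 + ⅓)) = √(234 + 7/3) = √(709/3) = √2127/3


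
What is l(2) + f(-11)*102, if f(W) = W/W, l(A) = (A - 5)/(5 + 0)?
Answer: 507/5 ≈ 101.40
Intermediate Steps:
l(A) = -1 + A/5 (l(A) = (-5 + A)/5 = (-5 + A)*(⅕) = -1 + A/5)
f(W) = 1
l(2) + f(-11)*102 = (-1 + (⅕)*2) + 1*102 = (-1 + ⅖) + 102 = -⅗ + 102 = 507/5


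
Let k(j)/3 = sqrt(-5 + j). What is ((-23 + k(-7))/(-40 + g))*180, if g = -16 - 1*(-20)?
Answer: 115 - 30*I*sqrt(3) ≈ 115.0 - 51.962*I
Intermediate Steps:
g = 4 (g = -16 + 20 = 4)
k(j) = 3*sqrt(-5 + j)
((-23 + k(-7))/(-40 + g))*180 = ((-23 + 3*sqrt(-5 - 7))/(-40 + 4))*180 = ((-23 + 3*sqrt(-12))/(-36))*180 = ((-23 + 3*(2*I*sqrt(3)))*(-1/36))*180 = ((-23 + 6*I*sqrt(3))*(-1/36))*180 = (23/36 - I*sqrt(3)/6)*180 = 115 - 30*I*sqrt(3)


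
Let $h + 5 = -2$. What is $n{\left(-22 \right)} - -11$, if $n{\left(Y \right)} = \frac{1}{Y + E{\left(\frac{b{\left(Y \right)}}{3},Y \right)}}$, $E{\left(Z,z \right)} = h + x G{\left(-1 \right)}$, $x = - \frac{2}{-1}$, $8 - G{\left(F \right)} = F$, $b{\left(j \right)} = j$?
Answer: $\frac{120}{11} \approx 10.909$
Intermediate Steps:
$G{\left(F \right)} = 8 - F$
$x = 2$ ($x = \left(-2\right) \left(-1\right) = 2$)
$h = -7$ ($h = -5 - 2 = -7$)
$E{\left(Z,z \right)} = 11$ ($E{\left(Z,z \right)} = -7 + 2 \left(8 - -1\right) = -7 + 2 \left(8 + 1\right) = -7 + 2 \cdot 9 = -7 + 18 = 11$)
$n{\left(Y \right)} = \frac{1}{11 + Y}$ ($n{\left(Y \right)} = \frac{1}{Y + 11} = \frac{1}{11 + Y}$)
$n{\left(-22 \right)} - -11 = \frac{1}{11 - 22} - -11 = \frac{1}{-11} + 11 = - \frac{1}{11} + 11 = \frac{120}{11}$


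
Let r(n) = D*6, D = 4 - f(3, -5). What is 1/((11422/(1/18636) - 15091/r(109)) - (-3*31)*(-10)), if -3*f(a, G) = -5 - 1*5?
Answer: 4/851422757 ≈ 4.6980e-9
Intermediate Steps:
f(a, G) = 10/3 (f(a, G) = -(-5 - 1*5)/3 = -(-5 - 5)/3 = -1/3*(-10) = 10/3)
D = 2/3 (D = 4 - 1*10/3 = 4 - 10/3 = 2/3 ≈ 0.66667)
r(n) = 4 (r(n) = (2/3)*6 = 4)
1/((11422/(1/18636) - 15091/r(109)) - (-3*31)*(-10)) = 1/((11422/(1/18636) - 15091/4) - (-3*31)*(-10)) = 1/((11422/(1/18636) - 15091*1/4) - (-93)*(-10)) = 1/((11422*18636 - 15091/4) - 1*930) = 1/((212860392 - 15091/4) - 930) = 1/(851426477/4 - 930) = 1/(851422757/4) = 4/851422757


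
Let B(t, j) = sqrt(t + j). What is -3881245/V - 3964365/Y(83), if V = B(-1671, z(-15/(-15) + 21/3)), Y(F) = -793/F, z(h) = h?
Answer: 329042295/793 + 3881245*I*sqrt(1663)/1663 ≈ 4.1493e+5 + 95176.0*I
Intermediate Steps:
B(t, j) = sqrt(j + t)
V = I*sqrt(1663) (V = sqrt((-15/(-15) + 21/3) - 1671) = sqrt((-15*(-1/15) + 21*(1/3)) - 1671) = sqrt((1 + 7) - 1671) = sqrt(8 - 1671) = sqrt(-1663) = I*sqrt(1663) ≈ 40.78*I)
-3881245/V - 3964365/Y(83) = -3881245*(-I*sqrt(1663)/1663) - 3964365/((-793/83)) = -(-3881245)*I*sqrt(1663)/1663 - 3964365/((-793*1/83)) = 3881245*I*sqrt(1663)/1663 - 3964365/(-793/83) = 3881245*I*sqrt(1663)/1663 - 3964365*(-83/793) = 3881245*I*sqrt(1663)/1663 + 329042295/793 = 329042295/793 + 3881245*I*sqrt(1663)/1663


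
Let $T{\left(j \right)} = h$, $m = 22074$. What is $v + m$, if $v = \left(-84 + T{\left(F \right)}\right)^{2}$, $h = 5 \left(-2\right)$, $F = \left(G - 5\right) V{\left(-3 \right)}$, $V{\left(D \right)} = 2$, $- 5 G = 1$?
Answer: $30910$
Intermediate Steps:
$G = - \frac{1}{5}$ ($G = \left(- \frac{1}{5}\right) 1 = - \frac{1}{5} \approx -0.2$)
$F = - \frac{52}{5}$ ($F = \left(- \frac{1}{5} - 5\right) 2 = \left(- \frac{26}{5}\right) 2 = - \frac{52}{5} \approx -10.4$)
$h = -10$
$T{\left(j \right)} = -10$
$v = 8836$ ($v = \left(-84 - 10\right)^{2} = \left(-94\right)^{2} = 8836$)
$v + m = 8836 + 22074 = 30910$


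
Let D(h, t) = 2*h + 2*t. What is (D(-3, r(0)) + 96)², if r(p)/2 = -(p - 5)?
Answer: 12100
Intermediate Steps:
r(p) = 10 - 2*p (r(p) = 2*(-(p - 5)) = 2*(-(-5 + p)) = 2*(5 - p) = 10 - 2*p)
(D(-3, r(0)) + 96)² = ((2*(-3) + 2*(10 - 2*0)) + 96)² = ((-6 + 2*(10 + 0)) + 96)² = ((-6 + 2*10) + 96)² = ((-6 + 20) + 96)² = (14 + 96)² = 110² = 12100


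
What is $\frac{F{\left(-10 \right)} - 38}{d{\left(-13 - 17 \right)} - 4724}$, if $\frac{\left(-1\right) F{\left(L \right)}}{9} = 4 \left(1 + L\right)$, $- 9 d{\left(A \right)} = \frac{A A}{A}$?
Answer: $- \frac{429}{7081} \approx -0.060585$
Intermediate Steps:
$d{\left(A \right)} = - \frac{A}{9}$ ($d{\left(A \right)} = - \frac{A A \frac{1}{A}}{9} = - \frac{A^{2} \frac{1}{A}}{9} = - \frac{A}{9}$)
$F{\left(L \right)} = -36 - 36 L$ ($F{\left(L \right)} = - 9 \cdot 4 \left(1 + L\right) = - 9 \left(4 + 4 L\right) = -36 - 36 L$)
$\frac{F{\left(-10 \right)} - 38}{d{\left(-13 - 17 \right)} - 4724} = \frac{\left(-36 - -360\right) - 38}{- \frac{-13 - 17}{9} - 4724} = \frac{\left(-36 + 360\right) - 38}{- \frac{-13 - 17}{9} - 4724} = \frac{324 - 38}{\left(- \frac{1}{9}\right) \left(-30\right) - 4724} = \frac{286}{\frac{10}{3} - 4724} = \frac{286}{- \frac{14162}{3}} = 286 \left(- \frac{3}{14162}\right) = - \frac{429}{7081}$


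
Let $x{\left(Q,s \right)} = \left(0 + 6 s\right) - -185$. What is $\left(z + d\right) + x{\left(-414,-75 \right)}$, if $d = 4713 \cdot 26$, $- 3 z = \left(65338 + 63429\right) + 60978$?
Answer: $\frac{177074}{3} \approx 59025.0$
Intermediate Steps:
$z = - \frac{189745}{3}$ ($z = - \frac{\left(65338 + 63429\right) + 60978}{3} = - \frac{128767 + 60978}{3} = \left(- \frac{1}{3}\right) 189745 = - \frac{189745}{3} \approx -63248.0$)
$x{\left(Q,s \right)} = 185 + 6 s$ ($x{\left(Q,s \right)} = 6 s + 185 = 185 + 6 s$)
$d = 122538$
$\left(z + d\right) + x{\left(-414,-75 \right)} = \left(- \frac{189745}{3} + 122538\right) + \left(185 + 6 \left(-75\right)\right) = \frac{177869}{3} + \left(185 - 450\right) = \frac{177869}{3} - 265 = \frac{177074}{3}$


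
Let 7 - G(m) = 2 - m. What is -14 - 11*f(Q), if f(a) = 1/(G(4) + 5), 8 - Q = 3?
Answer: -207/14 ≈ -14.786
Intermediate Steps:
Q = 5 (Q = 8 - 1*3 = 8 - 3 = 5)
G(m) = 5 + m (G(m) = 7 - (2 - m) = 7 + (-2 + m) = 5 + m)
f(a) = 1/14 (f(a) = 1/((5 + 4) + 5) = 1/(9 + 5) = 1/14)
-14 - 11*f(Q) = -14 - 11*1/14 = -14 - 11/14 = -207/14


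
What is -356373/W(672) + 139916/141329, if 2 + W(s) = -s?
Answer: 50460143101/95255746 ≈ 529.73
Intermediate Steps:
W(s) = -2 - s
-356373/W(672) + 139916/141329 = -356373/(-2 - 1*672) + 139916/141329 = -356373/(-2 - 672) + 139916*(1/141329) = -356373/(-674) + 139916/141329 = -356373*(-1/674) + 139916/141329 = 356373/674 + 139916/141329 = 50460143101/95255746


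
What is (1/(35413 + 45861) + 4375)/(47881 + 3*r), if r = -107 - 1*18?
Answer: 355573751/3861002644 ≈ 0.092094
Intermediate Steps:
r = -125 (r = -107 - 18 = -125)
(1/(35413 + 45861) + 4375)/(47881 + 3*r) = (1/(35413 + 45861) + 4375)/(47881 + 3*(-125)) = (1/81274 + 4375)/(47881 - 375) = (1/81274 + 4375)/47506 = (355573751/81274)*(1/47506) = 355573751/3861002644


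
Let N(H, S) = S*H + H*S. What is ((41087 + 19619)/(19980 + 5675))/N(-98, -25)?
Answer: 30353/62854750 ≈ 0.00048291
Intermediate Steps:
N(H, S) = 2*H*S (N(H, S) = H*S + H*S = 2*H*S)
((41087 + 19619)/(19980 + 5675))/N(-98, -25) = ((41087 + 19619)/(19980 + 5675))/((2*(-98)*(-25))) = (60706/25655)/4900 = (60706*(1/25655))*(1/4900) = (60706/25655)*(1/4900) = 30353/62854750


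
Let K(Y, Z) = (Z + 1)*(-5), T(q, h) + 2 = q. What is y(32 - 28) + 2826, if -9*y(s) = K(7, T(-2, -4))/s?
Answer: 33907/12 ≈ 2825.6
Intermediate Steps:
T(q, h) = -2 + q
K(Y, Z) = -5 - 5*Z (K(Y, Z) = (1 + Z)*(-5) = -5 - 5*Z)
y(s) = -5/(3*s) (y(s) = -(-5 - 5*(-2 - 2))/(9*s) = -(-5 - 5*(-4))/(9*s) = -(-5 + 20)/(9*s) = -5/(3*s))
y(32 - 28) + 2826 = -5/(3*(32 - 28)) + 2826 = -5/3/4 + 2826 = -5/3*1/4 + 2826 = -5/12 + 2826 = 33907/12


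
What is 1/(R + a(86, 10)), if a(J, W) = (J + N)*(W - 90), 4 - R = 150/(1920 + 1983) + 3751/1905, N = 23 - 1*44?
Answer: -2478405/12882767681 ≈ -0.00019238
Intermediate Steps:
N = -21 (N = 23 - 44 = -21)
R = 4938319/2478405 (R = 4 - (150/(1920 + 1983) + 3751/1905) = 4 - (150/3903 + 3751*(1/1905)) = 4 - (150*(1/3903) + 3751/1905) = 4 - (50/1301 + 3751/1905) = 4 - 1*4975301/2478405 = 4 - 4975301/2478405 = 4938319/2478405 ≈ 1.9925)
a(J, W) = (-90 + W)*(-21 + J) (a(J, W) = (J - 21)*(W - 90) = (-21 + J)*(-90 + W) = (-90 + W)*(-21 + J))
1/(R + a(86, 10)) = 1/(4938319/2478405 + (1890 - 90*86 - 21*10 + 86*10)) = 1/(4938319/2478405 + (1890 - 7740 - 210 + 860)) = 1/(4938319/2478405 - 5200) = 1/(-12882767681/2478405) = -2478405/12882767681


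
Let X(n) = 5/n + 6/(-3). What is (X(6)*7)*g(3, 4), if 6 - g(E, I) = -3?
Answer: -147/2 ≈ -73.500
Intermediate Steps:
X(n) = -2 + 5/n (X(n) = 5/n + 6*(-⅓) = 5/n - 2 = -2 + 5/n)
g(E, I) = 9 (g(E, I) = 6 - 1*(-3) = 6 + 3 = 9)
(X(6)*7)*g(3, 4) = ((-2 + 5/6)*7)*9 = ((-2 + 5*(⅙))*7)*9 = ((-2 + ⅚)*7)*9 = -7/6*7*9 = -49/6*9 = -147/2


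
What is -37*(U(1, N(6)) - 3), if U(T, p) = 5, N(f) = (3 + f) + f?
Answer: -74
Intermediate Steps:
N(f) = 3 + 2*f
-37*(U(1, N(6)) - 3) = -37*(5 - 3) = -37*2 = -74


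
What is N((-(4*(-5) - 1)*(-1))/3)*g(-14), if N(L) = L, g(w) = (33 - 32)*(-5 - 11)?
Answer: 112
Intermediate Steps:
g(w) = -16 (g(w) = 1*(-16) = -16)
N((-(4*(-5) - 1)*(-1))/3)*g(-14) = ((-(4*(-5) - 1)*(-1))/3)*(-16) = ((-(-20 - 1)*(-1))*(⅓))*(-16) = ((-1*(-21)*(-1))*(⅓))*(-16) = ((21*(-1))*(⅓))*(-16) = -21*⅓*(-16) = -7*(-16) = 112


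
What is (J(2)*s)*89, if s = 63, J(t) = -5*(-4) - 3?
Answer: 95319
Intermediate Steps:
J(t) = 17 (J(t) = 20 - 3 = 17)
(J(2)*s)*89 = (17*63)*89 = 1071*89 = 95319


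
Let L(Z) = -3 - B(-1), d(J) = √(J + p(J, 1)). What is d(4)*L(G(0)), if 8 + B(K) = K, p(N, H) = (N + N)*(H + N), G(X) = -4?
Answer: 12*√11 ≈ 39.799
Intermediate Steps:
p(N, H) = 2*N*(H + N) (p(N, H) = (2*N)*(H + N) = 2*N*(H + N))
B(K) = -8 + K
d(J) = √(J + 2*J*(1 + J))
L(Z) = 6 (L(Z) = -3 - (-8 - 1) = -3 - 1*(-9) = -3 + 9 = 6)
d(4)*L(G(0)) = √(4*(3 + 2*4))*6 = √(4*(3 + 8))*6 = √(4*11)*6 = √44*6 = (2*√11)*6 = 12*√11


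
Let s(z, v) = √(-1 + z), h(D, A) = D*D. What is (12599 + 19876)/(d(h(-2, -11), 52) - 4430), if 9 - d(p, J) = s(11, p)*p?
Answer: -47857325/6515027 + 43300*√10/6515027 ≈ -7.3247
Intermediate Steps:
h(D, A) = D²
d(p, J) = 9 - p*√10 (d(p, J) = 9 - √(-1 + 11)*p = 9 - √10*p = 9 - p*√10)
(12599 + 19876)/(d(h(-2, -11), 52) - 4430) = (12599 + 19876)/((9 - 1*(-2)²*√10) - 4430) = 32475/((9 - 1*4*√10) - 4430) = 32475/((9 - 4*√10) - 4430) = 32475/(-4421 - 4*√10)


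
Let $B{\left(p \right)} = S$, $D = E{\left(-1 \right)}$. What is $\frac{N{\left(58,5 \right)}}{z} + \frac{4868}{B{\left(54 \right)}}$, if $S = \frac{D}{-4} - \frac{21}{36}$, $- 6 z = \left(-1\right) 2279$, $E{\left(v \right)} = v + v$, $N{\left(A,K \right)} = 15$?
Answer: $- \frac{133129974}{2279} \approx -58416.0$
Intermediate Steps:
$E{\left(v \right)} = 2 v$
$D = -2$ ($D = 2 \left(-1\right) = -2$)
$z = \frac{2279}{6}$ ($z = - \frac{\left(-1\right) 2279}{6} = \left(- \frac{1}{6}\right) \left(-2279\right) = \frac{2279}{6} \approx 379.83$)
$S = - \frac{1}{12}$ ($S = - \frac{2}{-4} - \frac{21}{36} = \left(-2\right) \left(- \frac{1}{4}\right) - \frac{7}{12} = \frac{1}{2} - \frac{7}{12} = - \frac{1}{12} \approx -0.083333$)
$B{\left(p \right)} = - \frac{1}{12}$
$\frac{N{\left(58,5 \right)}}{z} + \frac{4868}{B{\left(54 \right)}} = \frac{15}{\frac{2279}{6}} + \frac{4868}{- \frac{1}{12}} = 15 \cdot \frac{6}{2279} + 4868 \left(-12\right) = \frac{90}{2279} - 58416 = - \frac{133129974}{2279}$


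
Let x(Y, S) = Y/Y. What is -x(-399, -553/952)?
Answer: -1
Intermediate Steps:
x(Y, S) = 1
-x(-399, -553/952) = -1*1 = -1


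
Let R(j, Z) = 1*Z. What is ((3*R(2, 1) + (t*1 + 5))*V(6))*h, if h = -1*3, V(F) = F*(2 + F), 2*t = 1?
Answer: -1224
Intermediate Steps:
R(j, Z) = Z
t = ½ (t = (½)*1 = ½ ≈ 0.50000)
h = -3
((3*R(2, 1) + (t*1 + 5))*V(6))*h = ((3*1 + ((½)*1 + 5))*(6*(2 + 6)))*(-3) = ((3 + (½ + 5))*(6*8))*(-3) = ((3 + 11/2)*48)*(-3) = ((17/2)*48)*(-3) = 408*(-3) = -1224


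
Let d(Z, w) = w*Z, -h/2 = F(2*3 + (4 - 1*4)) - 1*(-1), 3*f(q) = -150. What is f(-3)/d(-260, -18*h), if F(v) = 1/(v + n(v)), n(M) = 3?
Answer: 1/208 ≈ 0.0048077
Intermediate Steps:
F(v) = 1/(3 + v) (F(v) = 1/(v + 3) = 1/(3 + v))
f(q) = -50 (f(q) = (1/3)*(-150) = -50)
h = -20/9 (h = -2*(1/(3 + (2*3 + (4 - 1*4))) - 1*(-1)) = -2*(1/(3 + (6 + (4 - 4))) + 1) = -2*(1/(3 + (6 + 0)) + 1) = -2*(1/(3 + 6) + 1) = -2*(1/9 + 1) = -2*10/9 = -20/9 ≈ -2.2222)
d(Z, w) = Z*w
f(-3)/d(-260, -18*h) = -50/((-(-4680)*(-20)/9)) = -50/((-260*40)) = -50/(-10400) = -50*(-1/10400) = 1/208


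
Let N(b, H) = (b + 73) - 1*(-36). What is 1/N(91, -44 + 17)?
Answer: 1/200 ≈ 0.0050000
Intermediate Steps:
N(b, H) = 109 + b (N(b, H) = (73 + b) + 36 = 109 + b)
1/N(91, -44 + 17) = 1/(109 + 91) = 1/200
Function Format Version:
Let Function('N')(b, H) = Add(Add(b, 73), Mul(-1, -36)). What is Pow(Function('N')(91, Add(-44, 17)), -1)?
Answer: Rational(1, 200) ≈ 0.0050000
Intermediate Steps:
Function('N')(b, H) = Add(109, b) (Function('N')(b, H) = Add(Add(73, b), 36) = Add(109, b))
Pow(Function('N')(91, Add(-44, 17)), -1) = Pow(Add(109, 91), -1) = Pow(200, -1) = Rational(1, 200)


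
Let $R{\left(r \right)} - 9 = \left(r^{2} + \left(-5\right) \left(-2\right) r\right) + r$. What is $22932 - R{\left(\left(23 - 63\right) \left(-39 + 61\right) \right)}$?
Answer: $-741797$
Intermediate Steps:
$R{\left(r \right)} = 9 + r^{2} + 11 r$ ($R{\left(r \right)} = 9 + \left(\left(r^{2} + \left(-5\right) \left(-2\right) r\right) + r\right) = 9 + \left(\left(r^{2} + 10 r\right) + r\right) = 9 + \left(r^{2} + 11 r\right) = 9 + r^{2} + 11 r$)
$22932 - R{\left(\left(23 - 63\right) \left(-39 + 61\right) \right)} = 22932 - \left(9 + \left(\left(23 - 63\right) \left(-39 + 61\right)\right)^{2} + 11 \left(23 - 63\right) \left(-39 + 61\right)\right) = 22932 - \left(9 + \left(\left(-40\right) 22\right)^{2} + 11 \left(\left(-40\right) 22\right)\right) = 22932 - \left(9 + \left(-880\right)^{2} + 11 \left(-880\right)\right) = 22932 - \left(9 + 774400 - 9680\right) = 22932 - 764729 = -741797$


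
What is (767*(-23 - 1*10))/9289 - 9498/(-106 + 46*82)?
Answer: -30169508/5675579 ≈ -5.3157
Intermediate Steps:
(767*(-23 - 1*10))/9289 - 9498/(-106 + 46*82) = (767*(-23 - 10))*(1/9289) - 9498/(-106 + 3772) = (767*(-33))*(1/9289) - 9498/3666 = -25311*1/9289 - 9498*1/3666 = -25311/9289 - 1583/611 = -30169508/5675579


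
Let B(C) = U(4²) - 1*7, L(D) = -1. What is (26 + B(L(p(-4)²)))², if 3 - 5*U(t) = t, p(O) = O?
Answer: 6724/25 ≈ 268.96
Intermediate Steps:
U(t) = ⅗ - t/5
B(C) = -48/5 (B(C) = (⅗ - ⅕*4²) - 1*7 = (⅗ - ⅕*16) - 7 = (⅗ - 16/5) - 7 = -13/5 - 7 = -48/5)
(26 + B(L(p(-4)²)))² = (26 - 48/5)² = (82/5)² = 6724/25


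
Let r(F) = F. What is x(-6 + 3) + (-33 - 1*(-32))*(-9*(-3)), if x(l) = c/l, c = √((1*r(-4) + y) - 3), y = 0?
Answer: -27 - I*√7/3 ≈ -27.0 - 0.88192*I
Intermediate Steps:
c = I*√7 (c = √((1*(-4) + 0) - 3) = √((-4 + 0) - 3) = √(-4 - 3) = √(-7) = I*√7 ≈ 2.6458*I)
x(l) = I*√7/l (x(l) = (I*√7)/l = I*√7/l)
x(-6 + 3) + (-33 - 1*(-32))*(-9*(-3)) = I*√7/(-6 + 3) + (-33 - 1*(-32))*(-9*(-3)) = I*√7/(-3) + (-33 + 32)*27 = I*√7*(-⅓) - 1*27 = -I*√7/3 - 27 = -27 - I*√7/3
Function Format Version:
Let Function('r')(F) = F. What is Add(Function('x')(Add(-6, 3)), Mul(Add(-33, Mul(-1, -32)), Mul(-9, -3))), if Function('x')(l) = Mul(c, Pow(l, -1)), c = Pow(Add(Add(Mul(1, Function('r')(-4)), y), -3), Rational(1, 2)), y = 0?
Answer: Add(-27, Mul(Rational(-1, 3), I, Pow(7, Rational(1, 2)))) ≈ Add(-27.000, Mul(-0.88192, I))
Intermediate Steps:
c = Mul(I, Pow(7, Rational(1, 2))) (c = Pow(Add(Add(Mul(1, -4), 0), -3), Rational(1, 2)) = Pow(Add(Add(-4, 0), -3), Rational(1, 2)) = Pow(Add(-4, -3), Rational(1, 2)) = Pow(-7, Rational(1, 2)) = Mul(I, Pow(7, Rational(1, 2))) ≈ Mul(2.6458, I))
Function('x')(l) = Mul(I, Pow(7, Rational(1, 2)), Pow(l, -1)) (Function('x')(l) = Mul(Mul(I, Pow(7, Rational(1, 2))), Pow(l, -1)) = Mul(I, Pow(7, Rational(1, 2)), Pow(l, -1)))
Add(Function('x')(Add(-6, 3)), Mul(Add(-33, Mul(-1, -32)), Mul(-9, -3))) = Add(Mul(I, Pow(7, Rational(1, 2)), Pow(Add(-6, 3), -1)), Mul(Add(-33, Mul(-1, -32)), Mul(-9, -3))) = Add(Mul(I, Pow(7, Rational(1, 2)), Pow(-3, -1)), Mul(Add(-33, 32), 27)) = Add(Mul(I, Pow(7, Rational(1, 2)), Rational(-1, 3)), Mul(-1, 27)) = Add(Mul(Rational(-1, 3), I, Pow(7, Rational(1, 2))), -27) = Add(-27, Mul(Rational(-1, 3), I, Pow(7, Rational(1, 2))))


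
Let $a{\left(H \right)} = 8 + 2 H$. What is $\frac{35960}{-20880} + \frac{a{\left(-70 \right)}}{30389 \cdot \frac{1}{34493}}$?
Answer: $- \frac{82897427}{547002} \approx -151.55$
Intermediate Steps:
$\frac{35960}{-20880} + \frac{a{\left(-70 \right)}}{30389 \cdot \frac{1}{34493}} = \frac{35960}{-20880} + \frac{8 + 2 \left(-70\right)}{30389 \cdot \frac{1}{34493}} = 35960 \left(- \frac{1}{20880}\right) + \frac{8 - 140}{30389 \cdot \frac{1}{34493}} = - \frac{31}{18} - \frac{132}{\frac{30389}{34493}} = - \frac{31}{18} - \frac{4553076}{30389} = - \frac{82897427}{547002}$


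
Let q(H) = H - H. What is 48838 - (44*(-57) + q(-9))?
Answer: 51346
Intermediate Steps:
q(H) = 0
48838 - (44*(-57) + q(-9)) = 48838 - (44*(-57) + 0) = 48838 - (-2508 + 0) = 48838 - 1*(-2508) = 48838 + 2508 = 51346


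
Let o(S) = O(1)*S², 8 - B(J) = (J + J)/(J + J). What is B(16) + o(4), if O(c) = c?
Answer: 23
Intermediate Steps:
B(J) = 7 (B(J) = 8 - (J + J)/(J + J) = 8 - 2*J/(2*J) = 8 - 2*J*1/(2*J) = 8 - 1*1 = 8 - 1 = 7)
o(S) = S² (o(S) = 1*S² = S²)
B(16) + o(4) = 7 + 4² = 7 + 16 = 23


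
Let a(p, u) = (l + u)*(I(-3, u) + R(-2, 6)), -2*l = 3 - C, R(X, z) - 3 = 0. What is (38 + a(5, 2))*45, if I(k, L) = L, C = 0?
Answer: 3645/2 ≈ 1822.5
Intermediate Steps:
R(X, z) = 3 (R(X, z) = 3 + 0 = 3)
l = -3/2 (l = -(3 - 1*0)/2 = -(3 + 0)/2 = -½*3 = -3/2 ≈ -1.5000)
a(p, u) = (3 + u)*(-3/2 + u) (a(p, u) = (-3/2 + u)*(u + 3) = (-3/2 + u)*(3 + u) = (3 + u)*(-3/2 + u))
(38 + a(5, 2))*45 = (38 + (-9/2 + 2² + (3/2)*2))*45 = (38 + (-9/2 + 4 + 3))*45 = (38 + 5/2)*45 = (81/2)*45 = 3645/2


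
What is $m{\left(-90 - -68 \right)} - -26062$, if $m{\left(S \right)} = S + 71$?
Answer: $26111$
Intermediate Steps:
$m{\left(S \right)} = 71 + S$
$m{\left(-90 - -68 \right)} - -26062 = \left(71 - 22\right) - -26062 = \left(71 + \left(-90 + 68\right)\right) + 26062 = \left(71 - 22\right) + 26062 = 49 + 26062 = 26111$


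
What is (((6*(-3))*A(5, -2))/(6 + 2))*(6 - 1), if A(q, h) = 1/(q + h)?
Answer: -15/4 ≈ -3.7500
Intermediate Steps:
A(q, h) = 1/(h + q)
(((6*(-3))*A(5, -2))/(6 + 2))*(6 - 1) = (((6*(-3))/(-2 + 5))/(6 + 2))*(6 - 1) = ((-18/3)/8)*5 = ((-18*1/3)/8)*5 = ((1/8)*(-6))*5 = -3/4*5 = -15/4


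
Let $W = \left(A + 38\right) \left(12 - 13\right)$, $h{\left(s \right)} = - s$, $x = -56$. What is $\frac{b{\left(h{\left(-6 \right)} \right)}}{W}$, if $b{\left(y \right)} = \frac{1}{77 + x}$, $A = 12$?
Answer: $- \frac{1}{1050} \approx -0.00095238$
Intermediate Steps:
$b{\left(y \right)} = \frac{1}{21}$ ($b{\left(y \right)} = \frac{1}{77 - 56} = \frac{1}{21}$)
$W = -50$ ($W = \left(12 + 38\right) \left(12 - 13\right) = 50 \left(-1\right) = -50$)
$\frac{b{\left(h{\left(-6 \right)} \right)}}{W} = \frac{1}{21 \left(-50\right)} = \frac{1}{21} \left(- \frac{1}{50}\right) = - \frac{1}{1050}$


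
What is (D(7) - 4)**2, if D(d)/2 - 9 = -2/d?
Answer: 8836/49 ≈ 180.33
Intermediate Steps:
D(d) = 18 - 4/d (D(d) = 18 + 2*(-2/d) = 18 - 4/d)
(D(7) - 4)**2 = ((18 - 4/7) - 4)**2 = (122/7 - 4)**2 = (94/7)**2 = 8836/49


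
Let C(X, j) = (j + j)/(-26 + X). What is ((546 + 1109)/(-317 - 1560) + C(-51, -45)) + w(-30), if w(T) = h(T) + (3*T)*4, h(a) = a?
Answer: -56324815/144529 ≈ -389.71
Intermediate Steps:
C(X, j) = 2*j/(-26 + X) (C(X, j) = (2*j)/(-26 + X) = 2*j/(-26 + X))
w(T) = 13*T (w(T) = T + (3*T)*4 = T + 12*T = 13*T)
((546 + 1109)/(-317 - 1560) + C(-51, -45)) + w(-30) = ((546 + 1109)/(-317 - 1560) + 2*(-45)/(-26 - 51)) + 13*(-30) = (1655/(-1877) + 2*(-45)/(-77)) - 390 = (1655*(-1/1877) + 2*(-45)*(-1/77)) - 390 = (-1655/1877 + 90/77) - 390 = 41495/144529 - 390 = -56324815/144529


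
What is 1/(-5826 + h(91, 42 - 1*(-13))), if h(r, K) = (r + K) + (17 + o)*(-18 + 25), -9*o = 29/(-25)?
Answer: -225/1251022 ≈ -0.00017985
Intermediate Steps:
o = 29/225 (o = -29/(9*(-25)) = -29*(-1)/(9*25) = -⅑*(-29/25) = 29/225 ≈ 0.12889)
h(r, K) = 26978/225 + K + r (h(r, K) = (r + K) + (17 + 29/225)*(-18 + 25) = (K + r) + (3854/225)*7 = (K + r) + 26978/225 = 26978/225 + K + r)
1/(-5826 + h(91, 42 - 1*(-13))) = 1/(-5826 + (26978/225 + (42 - 1*(-13)) + 91)) = 1/(-5826 + (26978/225 + (42 + 13) + 91)) = 1/(-5826 + (26978/225 + 55 + 91)) = 1/(-5826 + 59828/225) = 1/(-1251022/225) = -225/1251022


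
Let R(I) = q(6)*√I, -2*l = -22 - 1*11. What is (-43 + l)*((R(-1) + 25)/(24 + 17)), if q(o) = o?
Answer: -1325/82 - 159*I/41 ≈ -16.159 - 3.878*I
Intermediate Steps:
l = 33/2 (l = -(-22 - 1*11)/2 = -(-22 - 11)/2 = -½*(-33) = 33/2 ≈ 16.500)
R(I) = 6*√I
(-43 + l)*((R(-1) + 25)/(24 + 17)) = (-43 + 33/2)*((6*√(-1) + 25)/(24 + 17)) = -53*(6*I + 25)/(2*41) = -53*(25 + 6*I)/(2*41) = -53*(25/41 + 6*I/41)/2 = -1325/82 - 159*I/41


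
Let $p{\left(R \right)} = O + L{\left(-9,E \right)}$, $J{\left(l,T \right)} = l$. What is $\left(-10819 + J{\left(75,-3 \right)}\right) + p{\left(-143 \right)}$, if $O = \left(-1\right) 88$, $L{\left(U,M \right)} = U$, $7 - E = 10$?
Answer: $-10841$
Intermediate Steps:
$E = -3$ ($E = 7 - 10 = -3$)
$O = -88$
$p{\left(R \right)} = -97$ ($p{\left(R \right)} = -88 - 9 = -97$)
$\left(-10819 + J{\left(75,-3 \right)}\right) + p{\left(-143 \right)} = \left(-10819 + 75\right) - 97 = -10744 - 97 = -10841$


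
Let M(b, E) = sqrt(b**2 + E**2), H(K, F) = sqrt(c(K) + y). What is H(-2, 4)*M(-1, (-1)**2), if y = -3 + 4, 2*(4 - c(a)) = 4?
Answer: sqrt(6) ≈ 2.4495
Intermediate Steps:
c(a) = 2 (c(a) = 4 - 1/2*4 = 4 - 2 = 2)
y = 1
H(K, F) = sqrt(3) (H(K, F) = sqrt(2 + 1) = sqrt(3))
M(b, E) = sqrt(E**2 + b**2)
H(-2, 4)*M(-1, (-1)**2) = sqrt(3)*sqrt(((-1)**2)**2 + (-1)**2) = sqrt(3)*sqrt(1**2 + 1) = sqrt(3)*sqrt(1 + 1) = sqrt(3)*sqrt(2) = sqrt(6)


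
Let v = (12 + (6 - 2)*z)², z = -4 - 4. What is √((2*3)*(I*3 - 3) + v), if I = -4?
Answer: √310 ≈ 17.607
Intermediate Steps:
z = -8
v = 400 (v = (12 + (6 - 2)*(-8))² = (12 + 4*(-8))² = (12 - 32)² = (-20)² = 400)
√((2*3)*(I*3 - 3) + v) = √((2*3)*(-4*3 - 3) + 400) = √(6*(-12 - 3) + 400) = √(6*(-15) + 400) = √(-90 + 400) = √310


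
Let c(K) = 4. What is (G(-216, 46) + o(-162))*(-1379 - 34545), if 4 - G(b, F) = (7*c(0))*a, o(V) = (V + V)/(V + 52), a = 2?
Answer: 96922952/55 ≈ 1.7622e+6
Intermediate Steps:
o(V) = 2*V/(52 + V) (o(V) = (2*V)/(52 + V) = 2*V/(52 + V))
G(b, F) = -52 (G(b, F) = 4 - 7*4*2 = 4 - 28*2 = 4 - 1*56 = 4 - 56 = -52)
(G(-216, 46) + o(-162))*(-1379 - 34545) = (-52 + 2*(-162)/(52 - 162))*(-1379 - 34545) = (-52 + 2*(-162)/(-110))*(-35924) = (-52 + 2*(-162)*(-1/110))*(-35924) = (-52 + 162/55)*(-35924) = -2698/55*(-35924) = 96922952/55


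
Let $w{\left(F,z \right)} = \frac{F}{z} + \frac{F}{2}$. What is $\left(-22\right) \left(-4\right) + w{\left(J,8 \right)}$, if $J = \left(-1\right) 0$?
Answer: $88$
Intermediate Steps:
$J = 0$
$w{\left(F,z \right)} = \frac{F}{2} + \frac{F}{z}$ ($w{\left(F,z \right)} = \frac{F}{z} + F \frac{1}{2} = \frac{F}{z} + \frac{F}{2} = \frac{F}{2} + \frac{F}{z}$)
$\left(-22\right) \left(-4\right) + w{\left(J,8 \right)} = \left(-22\right) \left(-4\right) + \left(\frac{1}{2} \cdot 0 + \frac{0}{8}\right) = 88 + \left(0 + 0 \cdot \frac{1}{8}\right) = 88 + \left(0 + 0\right) = 88 + 0 = 88$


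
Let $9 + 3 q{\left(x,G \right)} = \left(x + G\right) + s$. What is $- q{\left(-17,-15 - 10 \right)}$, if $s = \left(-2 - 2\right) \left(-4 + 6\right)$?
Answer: $\frac{59}{3} \approx 19.667$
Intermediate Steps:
$s = -8$ ($s = \left(-4\right) 2 = -8$)
$q{\left(x,G \right)} = - \frac{17}{3} + \frac{G}{3} + \frac{x}{3}$ ($q{\left(x,G \right)} = -3 + \frac{\left(x + G\right) - 8}{3} = -3 + \frac{\left(G + x\right) - 8}{3} = -3 + \frac{-8 + G + x}{3} = -3 + \left(- \frac{8}{3} + \frac{G}{3} + \frac{x}{3}\right) = - \frac{17}{3} + \frac{G}{3} + \frac{x}{3}$)
$- q{\left(-17,-15 - 10 \right)} = - (- \frac{17}{3} + \frac{-15 - 10}{3} + \frac{1}{3} \left(-17\right)) = - (- \frac{17}{3} + \frac{-15 - 10}{3} - \frac{17}{3}) = - (- \frac{17}{3} + \frac{1}{3} \left(-25\right) - \frac{17}{3}) = - (- \frac{17}{3} - \frac{25}{3} - \frac{17}{3}) = \left(-1\right) \left(- \frac{59}{3}\right) = \frac{59}{3}$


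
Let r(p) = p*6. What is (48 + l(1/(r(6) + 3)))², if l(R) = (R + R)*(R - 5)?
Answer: 5273664400/2313441 ≈ 2279.6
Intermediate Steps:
r(p) = 6*p
l(R) = 2*R*(-5 + R) (l(R) = (2*R)*(-5 + R) = 2*R*(-5 + R))
(48 + l(1/(r(6) + 3)))² = (48 + 2*(-5 + 1/(6*6 + 3))/(6*6 + 3))² = (48 + 2*(-5 + 1/(36 + 3))/(36 + 3))² = (48 + 2*(-5 + 1/39)/39)² = (48 + 2*(1/39)*(-5 + 1/39))² = (48 + 2*(1/39)*(-194/39))² = (48 - 388/1521)² = (72620/1521)² = 5273664400/2313441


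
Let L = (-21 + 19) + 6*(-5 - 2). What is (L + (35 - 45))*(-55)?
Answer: 2970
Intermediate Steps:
L = -44 (L = -2 + 6*(-7) = -2 - 42 = -44)
(L + (35 - 45))*(-55) = (-44 + (35 - 45))*(-55) = (-44 - 10)*(-55) = -54*(-55) = 2970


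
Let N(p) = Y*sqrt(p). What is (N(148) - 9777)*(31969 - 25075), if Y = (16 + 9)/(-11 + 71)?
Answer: -67402638 + 5745*sqrt(37) ≈ -6.7368e+7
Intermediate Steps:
Y = 5/12 (Y = 25/60 = 25*(1/60) = 5/12 ≈ 0.41667)
N(p) = 5*sqrt(p)/12
(N(148) - 9777)*(31969 - 25075) = (5*sqrt(148)/12 - 9777)*(31969 - 25075) = (5*(2*sqrt(37))/12 - 9777)*6894 = (5*sqrt(37)/6 - 9777)*6894 = (-9777 + 5*sqrt(37)/6)*6894 = -67402638 + 5745*sqrt(37)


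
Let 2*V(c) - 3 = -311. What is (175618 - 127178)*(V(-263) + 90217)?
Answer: 4362651720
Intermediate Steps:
V(c) = -154 (V(c) = 3/2 + (½)*(-311) = 3/2 - 311/2 = -154)
(175618 - 127178)*(V(-263) + 90217) = (175618 - 127178)*(-154 + 90217) = 48440*90063 = 4362651720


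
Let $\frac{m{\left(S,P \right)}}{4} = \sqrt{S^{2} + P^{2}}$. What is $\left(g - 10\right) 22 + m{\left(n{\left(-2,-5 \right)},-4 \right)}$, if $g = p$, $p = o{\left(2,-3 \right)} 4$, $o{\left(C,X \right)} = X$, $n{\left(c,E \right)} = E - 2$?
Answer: $-484 + 4 \sqrt{65} \approx -451.75$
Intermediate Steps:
$n{\left(c,E \right)} = -2 + E$
$p = -12$ ($p = \left(-3\right) 4 = -12$)
$g = -12$
$m{\left(S,P \right)} = 4 \sqrt{P^{2} + S^{2}}$ ($m{\left(S,P \right)} = 4 \sqrt{S^{2} + P^{2}} = 4 \sqrt{P^{2} + S^{2}}$)
$\left(g - 10\right) 22 + m{\left(n{\left(-2,-5 \right)},-4 \right)} = \left(-12 - 10\right) 22 + 4 \sqrt{\left(-4\right)^{2} + \left(-2 - 5\right)^{2}} = \left(-12 - 10\right) 22 + 4 \sqrt{16 + \left(-7\right)^{2}} = \left(-22\right) 22 + 4 \sqrt{16 + 49} = -484 + 4 \sqrt{65}$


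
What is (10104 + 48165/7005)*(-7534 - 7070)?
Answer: -68956860516/467 ≈ -1.4766e+8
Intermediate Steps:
(10104 + 48165/7005)*(-7534 - 7070) = (10104 + 48165*(1/7005))*(-14604) = (10104 + 3211/467)*(-14604) = (4721779/467)*(-14604) = -68956860516/467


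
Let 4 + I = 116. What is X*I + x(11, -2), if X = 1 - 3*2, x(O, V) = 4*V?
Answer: -568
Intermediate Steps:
I = 112 (I = -4 + 116 = 112)
X = -5 (X = 1 - 6 = -5)
X*I + x(11, -2) = -5*112 + 4*(-2) = -560 - 8 = -568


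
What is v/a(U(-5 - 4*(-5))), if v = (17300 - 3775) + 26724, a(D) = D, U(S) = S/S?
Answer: 40249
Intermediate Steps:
U(S) = 1
v = 40249 (v = 13525 + 26724 = 40249)
v/a(U(-5 - 4*(-5))) = 40249/1 = 40249*1 = 40249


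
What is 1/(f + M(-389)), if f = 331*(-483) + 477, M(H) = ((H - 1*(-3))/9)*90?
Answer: -1/163256 ≈ -6.1254e-6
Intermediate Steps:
M(H) = 30 + 10*H (M(H) = ((H + 3)*(⅑))*90 = ((3 + H)*(⅑))*90 = (⅓ + H/9)*90 = 30 + 10*H)
f = -159396 (f = -159873 + 477 = -159396)
1/(f + M(-389)) = 1/(-159396 + (30 + 10*(-389))) = 1/(-159396 + (30 - 3890)) = 1/(-159396 - 3860) = 1/(-163256) = -1/163256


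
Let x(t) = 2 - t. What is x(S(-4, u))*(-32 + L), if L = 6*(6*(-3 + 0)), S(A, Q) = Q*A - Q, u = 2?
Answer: -1680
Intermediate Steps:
S(A, Q) = -Q + A*Q (S(A, Q) = A*Q - Q = -Q + A*Q)
L = -108 (L = 6*(6*(-3)) = 6*(-18) = -108)
x(S(-4, u))*(-32 + L) = (2 - 2*(-1 - 4))*(-32 - 108) = (2 - 2*(-5))*(-140) = (2 - 1*(-10))*(-140) = (2 + 10)*(-140) = 12*(-140) = -1680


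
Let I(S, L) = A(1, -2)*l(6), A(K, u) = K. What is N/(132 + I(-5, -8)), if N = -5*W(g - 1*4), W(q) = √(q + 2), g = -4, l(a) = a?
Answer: -5*I*√6/138 ≈ -0.08875*I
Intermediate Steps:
I(S, L) = 6 (I(S, L) = 1*6 = 6)
W(q) = √(2 + q)
N = -5*I*√6 (N = -5*√(2 + (-4 - 1*4)) = -5*√(2 + (-4 - 4)) = -5*√(2 - 8) = -5*I*√6 ≈ -12.247*I)
N/(132 + I(-5, -8)) = (-5*I*√6)/(132 + 6) = (-5*I*√6)/138 = -5*I*√6/138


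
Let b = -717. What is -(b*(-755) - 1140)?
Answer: -540195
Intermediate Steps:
-(b*(-755) - 1140) = -(-717*(-755) - 1140) = -(541335 - 1140) = -1*540195 = -540195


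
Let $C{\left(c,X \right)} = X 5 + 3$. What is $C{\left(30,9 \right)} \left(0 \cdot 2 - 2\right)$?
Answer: $-96$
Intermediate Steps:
$C{\left(c,X \right)} = 3 + 5 X$ ($C{\left(c,X \right)} = 5 X + 3 = 3 + 5 X$)
$C{\left(30,9 \right)} \left(0 \cdot 2 - 2\right) = \left(3 + 5 \cdot 9\right) \left(0 \cdot 2 - 2\right) = \left(3 + 45\right) \left(0 - 2\right) = 48 \left(-2\right) = -96$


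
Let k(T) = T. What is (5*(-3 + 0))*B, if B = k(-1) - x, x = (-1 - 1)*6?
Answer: -165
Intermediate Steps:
x = -12 (x = -2*6 = -12)
B = 11 (B = -1 - 1*(-12) = -1 + 12 = 11)
(5*(-3 + 0))*B = (5*(-3 + 0))*11 = (5*(-3))*11 = -15*11 = -165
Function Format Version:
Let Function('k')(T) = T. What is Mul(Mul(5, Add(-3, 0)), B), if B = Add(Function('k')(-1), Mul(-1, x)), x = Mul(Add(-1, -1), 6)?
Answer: -165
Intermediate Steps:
x = -12 (x = Mul(-2, 6) = -12)
B = 11 (B = Add(-1, Mul(-1, -12)) = Add(-1, 12) = 11)
Mul(Mul(5, Add(-3, 0)), B) = Mul(Mul(5, Add(-3, 0)), 11) = Mul(Mul(5, -3), 11) = Mul(-15, 11) = -165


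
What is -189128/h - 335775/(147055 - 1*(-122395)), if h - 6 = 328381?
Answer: -6448987381/3539355086 ≈ -1.8221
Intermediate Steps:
h = 328387 (h = 6 + 328381 = 328387)
-189128/h - 335775/(147055 - 1*(-122395)) = -189128/328387 - 335775/(147055 - 1*(-122395)) = -189128*1/328387 - 335775/(147055 + 122395) = -189128/328387 - 335775/269450 = -189128/328387 - 335775*1/269450 = -189128/328387 - 13431/10778 = -6448987381/3539355086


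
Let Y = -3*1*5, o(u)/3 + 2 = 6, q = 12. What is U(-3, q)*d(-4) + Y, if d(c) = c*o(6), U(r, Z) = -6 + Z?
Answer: -303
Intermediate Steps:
o(u) = 12 (o(u) = -6 + 3*6 = -6 + 18 = 12)
d(c) = 12*c (d(c) = c*12 = 12*c)
Y = -15 (Y = -3*5 = -15)
U(-3, q)*d(-4) + Y = (-6 + 12)*(12*(-4)) - 15 = 6*(-48) - 15 = -288 - 15 = -303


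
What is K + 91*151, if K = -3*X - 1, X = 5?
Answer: 13725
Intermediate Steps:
K = -16 (K = -3*5 - 1 = -15 - 1 = -16)
K + 91*151 = -16 + 91*151 = -16 + 13741 = 13725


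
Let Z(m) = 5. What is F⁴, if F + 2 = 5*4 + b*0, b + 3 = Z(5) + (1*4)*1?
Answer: 104976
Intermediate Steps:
b = 6 (b = -3 + (5 + (1*4)*1) = -3 + (5 + 4*1) = -3 + (5 + 4) = -3 + 9 = 6)
F = 18 (F = -2 + (5*4 + 6*0) = -2 + (20 + 0) = -2 + 20 = 18)
F⁴ = 18⁴ = 104976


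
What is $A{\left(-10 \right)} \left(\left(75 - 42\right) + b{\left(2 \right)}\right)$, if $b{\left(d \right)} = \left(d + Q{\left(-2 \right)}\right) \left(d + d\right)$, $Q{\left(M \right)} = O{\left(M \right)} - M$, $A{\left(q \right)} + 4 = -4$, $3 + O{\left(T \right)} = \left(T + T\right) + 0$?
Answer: $-168$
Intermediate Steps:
$O{\left(T \right)} = -3 + 2 T$ ($O{\left(T \right)} = -3 + \left(\left(T + T\right) + 0\right) = -3 + \left(2 T + 0\right) = -3 + 2 T$)
$A{\left(q \right)} = -8$ ($A{\left(q \right)} = -4 - 4 = -8$)
$Q{\left(M \right)} = -3 + M$ ($Q{\left(M \right)} = \left(-3 + 2 M\right) - M = -3 + M$)
$b{\left(d \right)} = 2 d \left(-5 + d\right)$ ($b{\left(d \right)} = \left(d - 5\right) \left(d + d\right) = \left(d - 5\right) 2 d = \left(-5 + d\right) 2 d = 2 d \left(-5 + d\right)$)
$A{\left(-10 \right)} \left(\left(75 - 42\right) + b{\left(2 \right)}\right) = - 8 \left(\left(75 - 42\right) + 2 \cdot 2 \left(-5 + 2\right)\right) = - 8 \left(33 + 2 \cdot 2 \left(-3\right)\right) = - 8 \left(33 - 12\right) = \left(-8\right) 21 = -168$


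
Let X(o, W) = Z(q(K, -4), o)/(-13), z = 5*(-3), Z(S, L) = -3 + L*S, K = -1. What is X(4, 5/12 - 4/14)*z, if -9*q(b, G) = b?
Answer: -115/39 ≈ -2.9487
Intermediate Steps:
q(b, G) = -b/9
z = -15
X(o, W) = 3/13 - o/117 (X(o, W) = (-3 + o*(-⅑*(-1)))/(-13) = (-3 + o*(⅑))*(-1/13) = (-3 + o/9)*(-1/13) = 3/13 - o/117)
X(4, 5/12 - 4/14)*z = (3/13 - 1/117*4)*(-15) = (3/13 - 4/117)*(-15) = (23/117)*(-15) = -115/39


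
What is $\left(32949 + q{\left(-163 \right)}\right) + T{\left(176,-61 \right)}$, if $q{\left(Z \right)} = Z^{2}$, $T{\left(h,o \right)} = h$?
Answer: $59694$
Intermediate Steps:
$\left(32949 + q{\left(-163 \right)}\right) + T{\left(176,-61 \right)} = \left(32949 + \left(-163\right)^{2}\right) + 176 = \left(32949 + 26569\right) + 176 = 59518 + 176 = 59694$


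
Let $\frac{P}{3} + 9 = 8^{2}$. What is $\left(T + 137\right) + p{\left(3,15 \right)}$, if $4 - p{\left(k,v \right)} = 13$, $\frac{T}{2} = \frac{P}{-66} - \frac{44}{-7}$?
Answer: $\frac{949}{7} \approx 135.57$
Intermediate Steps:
$P = 165$ ($P = -27 + 3 \cdot 8^{2} = -27 + 3 \cdot 64 = -27 + 192 = 165$)
$T = \frac{53}{7}$ ($T = 2 \left(\frac{165}{-66} - \frac{44}{-7}\right) = 2 \left(165 \left(- \frac{1}{66}\right) - - \frac{44}{7}\right) = 2 \left(- \frac{5}{2} + \frac{44}{7}\right) = 2 \cdot \frac{53}{14} = \frac{53}{7} \approx 7.5714$)
$p{\left(k,v \right)} = -9$ ($p{\left(k,v \right)} = 4 - 13 = -9$)
$\left(T + 137\right) + p{\left(3,15 \right)} = \left(\frac{53}{7} + 137\right) - 9 = \frac{1012}{7} - 9 = \frac{949}{7}$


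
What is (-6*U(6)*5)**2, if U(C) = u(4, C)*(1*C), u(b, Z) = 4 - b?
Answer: 0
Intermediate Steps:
U(C) = 0 (U(C) = (4 - 1*4)*(1*C) = (4 - 4)*C = 0*C = 0)
(-6*U(6)*5)**2 = (-6*0*5)**2 = (0*5)**2 = 0**2 = 0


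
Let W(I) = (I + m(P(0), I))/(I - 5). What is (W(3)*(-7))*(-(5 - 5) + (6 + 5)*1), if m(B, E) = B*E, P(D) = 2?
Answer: 693/2 ≈ 346.50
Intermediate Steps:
W(I) = 3*I/(-5 + I) (W(I) = (I + 2*I)/(I - 5) = (3*I)/(-5 + I) = 3*I/(-5 + I))
(W(3)*(-7))*(-(5 - 5) + (6 + 5)*1) = ((3*3/(-5 + 3))*(-7))*(-(5 - 5) + (6 + 5)*1) = ((3*3/(-2))*(-7))*(-1*0 + 11*1) = ((3*3*(-1/2))*(-7))*(0 + 11) = -9/2*(-7)*11 = (63/2)*11 = 693/2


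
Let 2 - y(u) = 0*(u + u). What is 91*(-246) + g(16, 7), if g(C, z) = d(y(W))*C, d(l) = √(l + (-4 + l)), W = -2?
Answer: -22386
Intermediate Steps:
y(u) = 2 (y(u) = 2 - 0*(u + u) = 2 - 0*2*u = 2 - 1*0 = 2 + 0 = 2)
d(l) = √(-4 + 2*l)
g(C, z) = 0 (g(C, z) = √(-4 + 2*2)*C = √(-4 + 4)*C = √0*C = 0*C = 0)
91*(-246) + g(16, 7) = 91*(-246) + 0 = -22386 + 0 = -22386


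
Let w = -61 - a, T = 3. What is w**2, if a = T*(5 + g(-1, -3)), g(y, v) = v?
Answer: 4489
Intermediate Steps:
a = 6 (a = 3*(5 - 3) = 3*2 = 6)
w = -67 (w = -61 - 1*6 = -61 - 6 = -67)
w**2 = (-67)**2 = 4489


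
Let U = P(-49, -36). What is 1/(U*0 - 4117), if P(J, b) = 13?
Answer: -1/4117 ≈ -0.00024290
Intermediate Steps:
U = 13
1/(U*0 - 4117) = 1/(13*0 - 4117) = 1/(0 - 4117) = 1/(-4117) = -1/4117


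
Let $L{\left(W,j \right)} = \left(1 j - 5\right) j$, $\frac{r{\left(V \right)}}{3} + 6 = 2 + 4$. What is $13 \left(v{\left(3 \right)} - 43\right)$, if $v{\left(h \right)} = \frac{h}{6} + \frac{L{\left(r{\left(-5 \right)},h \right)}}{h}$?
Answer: $- \frac{1157}{2} \approx -578.5$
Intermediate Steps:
$r{\left(V \right)} = 0$ ($r{\left(V \right)} = -18 + 3 \left(2 + 4\right) = -18 + 3 \cdot 6 = -18 + 18 = 0$)
$L{\left(W,j \right)} = j \left(-5 + j\right)$ ($L{\left(W,j \right)} = \left(j - 5\right) j = \left(-5 + j\right) j = j \left(-5 + j\right)$)
$v{\left(h \right)} = -5 + \frac{7 h}{6}$ ($v{\left(h \right)} = \frac{h}{6} + \frac{h \left(-5 + h\right)}{h} = h \frac{1}{6} + \left(-5 + h\right) = \frac{h}{6} + \left(-5 + h\right) = -5 + \frac{7 h}{6}$)
$13 \left(v{\left(3 \right)} - 43\right) = 13 \left(\left(-5 + \frac{7}{6} \cdot 3\right) - 43\right) = 13 \left(\left(-5 + \frac{7}{2}\right) - 43\right) = 13 \left(- \frac{3}{2} - 43\right) = 13 \left(- \frac{89}{2}\right) = - \frac{1157}{2}$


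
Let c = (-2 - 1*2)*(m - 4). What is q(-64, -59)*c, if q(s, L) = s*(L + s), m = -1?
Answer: 157440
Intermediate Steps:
c = 20 (c = (-2 - 1*2)*(-1 - 4) = (-2 - 2)*(-5) = -4*(-5) = 20)
q(-64, -59)*c = -64*(-59 - 64)*20 = -64*(-123)*20 = 7872*20 = 157440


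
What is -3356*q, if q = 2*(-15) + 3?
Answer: 90612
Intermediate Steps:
q = -27 (q = -30 + 3 = -27)
-3356*q = -3356*(-27) = 90612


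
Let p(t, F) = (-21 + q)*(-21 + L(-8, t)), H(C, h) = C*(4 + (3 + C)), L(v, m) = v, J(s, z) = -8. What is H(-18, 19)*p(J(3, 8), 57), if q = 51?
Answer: -172260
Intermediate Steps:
H(C, h) = C*(7 + C)
p(t, F) = -870 (p(t, F) = (-21 + 51)*(-21 - 8) = 30*(-29) = -870)
H(-18, 19)*p(J(3, 8), 57) = -18*(7 - 18)*(-870) = -18*(-11)*(-870) = 198*(-870) = -172260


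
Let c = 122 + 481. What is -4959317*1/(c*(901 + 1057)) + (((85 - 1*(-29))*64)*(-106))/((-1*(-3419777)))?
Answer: -1624805740703/367058344518 ≈ -4.4266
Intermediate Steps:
c = 603
-4959317*1/(c*(901 + 1057)) + (((85 - 1*(-29))*64)*(-106))/((-1*(-3419777))) = -4959317*1/(603*(901 + 1057)) + (((85 - 1*(-29))*64)*(-106))/((-1*(-3419777))) = -4959317/(603*1958) + (((85 + 29)*64)*(-106))/3419777 = -4959317/1180674 + ((114*64)*(-106))*(1/3419777) = -4959317*1/1180674 + (7296*(-106))*(1/3419777) = -450847/107334 - 773376*1/3419777 = -450847/107334 - 773376/3419777 = -1624805740703/367058344518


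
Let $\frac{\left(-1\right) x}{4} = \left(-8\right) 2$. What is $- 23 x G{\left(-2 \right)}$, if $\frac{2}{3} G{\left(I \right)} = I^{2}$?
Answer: $-8832$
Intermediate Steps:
$x = 64$ ($x = - 4 \left(\left(-8\right) 2\right) = \left(-4\right) \left(-16\right) = 64$)
$G{\left(I \right)} = \frac{3 I^{2}}{2}$
$- 23 x G{\left(-2 \right)} = \left(-23\right) 64 \frac{3 \left(-2\right)^{2}}{2} = - 1472 \cdot \frac{3}{2} \cdot 4 = \left(-1472\right) 6 = -8832$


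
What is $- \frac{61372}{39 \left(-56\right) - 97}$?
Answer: $\frac{61372}{2281} \approx 26.906$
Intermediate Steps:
$- \frac{61372}{39 \left(-56\right) - 97} = - \frac{61372}{-2184 - 97} = - \frac{61372}{-2281} = \left(-61372\right) \left(- \frac{1}{2281}\right) = \frac{61372}{2281}$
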